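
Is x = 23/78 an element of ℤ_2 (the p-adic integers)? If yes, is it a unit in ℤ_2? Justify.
x ∉ ℤ_2 (v_2(x) = -1 < 0)

ℤ_2 = {x ∈ ℚ_2 : v_2(x) ≥ 0} and ℤ_2^× = {x ∈ ℤ_2 : v_2(x) = 0}. Here v_2(23/78) = v_2(num) − v_2(den) = -1; compare against these criteria.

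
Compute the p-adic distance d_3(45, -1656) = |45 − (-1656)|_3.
d_3(45, -1656) = 1/243

Step 1 — x − y = 45 − (-1656) = 1701. Step 2 — v_3(1701) = 5 (factor: 1701 = (3^5 · 7); the sign does not affect v_p). Step 3 — |x − y|_3 = 3^{-5} = 1/243.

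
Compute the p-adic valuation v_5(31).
v_5(31) = 0

v_5(n) is the largest exponent k such that 5^k divides n. Factor out: 31 = 5^0 · 31. (Sign doesn't affect v_p.) So v_5(31) = 0.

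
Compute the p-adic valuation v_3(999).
v_3(999) = 3

v_3(n) is the largest exponent k such that 3^k divides n. Factor out: 999 = 3^3 · 37. (Sign doesn't affect v_p.) So v_3(999) = 3.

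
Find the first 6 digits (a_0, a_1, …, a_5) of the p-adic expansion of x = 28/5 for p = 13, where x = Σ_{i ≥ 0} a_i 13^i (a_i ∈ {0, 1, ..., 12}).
(a_0, …, a_5) = (3, 8, 2, 5, 10, 7)

v_13(28/5) = 0 (numerator and denominator both coprime to 13), so x ∈ ℤ_13^×. Compute digits iteratively via a_i = x_i mod 13, x_{i+1} = (x_i − a_i)/13, with x_0 = x:
  x_0 = 28/5;  a_0 = 3;  x_1 = (x_0 − 3)/13 = 1/5
  x_1 = 1/5;  a_1 = 8;  x_2 = (x_1 − 8)/13 = -3/5
  x_2 = -3/5;  a_2 = 2;  x_3 = (x_2 − 2)/13 = -1/5
  x_3 = -1/5;  a_3 = 5;  x_4 = (x_3 − 5)/13 = -2/5
  x_4 = -2/5;  a_4 = 10;  x_5 = (x_4 − 10)/13 = -4/5
  x_5 = -4/5;  a_5 = 7;  x_6 = (x_5 − 7)/13 = -3/5
Digits: (3, 8, 2, 5, 10, 7).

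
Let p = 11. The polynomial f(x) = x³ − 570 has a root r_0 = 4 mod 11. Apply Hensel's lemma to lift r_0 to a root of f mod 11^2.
r_1 = 70 (mod 121)

Hensel: r_{i+1} = r_i − f(r_i)/f′(r_i) mod 11^{i+2}, where f′(x) = 3x². Iterate:
  r_0 = 4 (mod 11)
  r_1 = 70 (mod 121)
Final: r = 70 with f(r) ≡ 0 mod 11^2.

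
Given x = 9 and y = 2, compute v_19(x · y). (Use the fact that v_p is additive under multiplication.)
v_19(18) = 0

v_p(x) = 0 (factor: 9 = 19^0 · 9); v_p(y) = 0 (factor: 2 = 19^0 · 2). Additivity: v_p(xy) = v_p(x) + v_p(y) = 0 + 0 = 0. (Direct check: xy = 18 = 19^0 · (18).)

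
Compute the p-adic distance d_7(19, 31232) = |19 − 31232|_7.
d_7(19, 31232) = 1/2401

Step 1 — x − y = 19 − 31232 = -31213. Step 2 — v_7(-31213) = 4 (factor: -31213 = −(7^4 · 13); the sign does not affect v_p). Step 3 — |x − y|_7 = 7^{-4} = 1/2401.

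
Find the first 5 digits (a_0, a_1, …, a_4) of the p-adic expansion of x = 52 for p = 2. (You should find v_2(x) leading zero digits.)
(a_0, …, a_4) = (0, 0, 1, 0, 1)

v_2(52) = 2, so a_0 = ... = a_1 = 0. Factor out: x = 2^2 · u with u = 13 a unit in ℤ_2. Expand u iteratively via a_{v+i} = u_i mod 2, u_{i+1} = (u_i − a_{v+i})/2:
  u_0 = 13;  a_2 = 1;  u_1 = (u_0 − 1)/2 = 6
  u_1 = 6;  a_3 = 0;  u_2 = (u_1 − 0)/2 = 3
  u_2 = 3;  a_4 = 1;  u_3 = (u_2 − 1)/2 = 1
Digits: (0, 0, 1, 0, 1).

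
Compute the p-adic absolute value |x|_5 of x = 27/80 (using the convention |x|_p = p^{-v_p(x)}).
|27/80|_5 = 5

Step 1 — compute v_5(x) by factoring powers of 5 out of the numerator and denominator: v_5(27/80) = -1. Step 2 — apply |x|_p = p^{-v_p(x)} = 5^{1} = 5.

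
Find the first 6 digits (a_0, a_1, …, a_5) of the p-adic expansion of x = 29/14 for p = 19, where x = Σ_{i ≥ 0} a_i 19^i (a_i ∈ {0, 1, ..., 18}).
(a_0, …, a_5) = (17, 6, 1, 4, 12, 17)

v_19(29/14) = 0 (numerator and denominator both coprime to 19), so x ∈ ℤ_19^×. Compute digits iteratively via a_i = x_i mod 19, x_{i+1} = (x_i − a_i)/19, with x_0 = x:
  x_0 = 29/14;  a_0 = 17;  x_1 = (x_0 − 17)/19 = -11/14
  x_1 = -11/14;  a_1 = 6;  x_2 = (x_1 − 6)/19 = -5/14
  x_2 = -5/14;  a_2 = 1;  x_3 = (x_2 − 1)/19 = -1/14
  x_3 = -1/14;  a_3 = 4;  x_4 = (x_3 − 4)/19 = -3/14
  x_4 = -3/14;  a_4 = 12;  x_5 = (x_4 − 12)/19 = -9/14
  x_5 = -9/14;  a_5 = 17;  x_6 = (x_5 − 17)/19 = -13/14
Digits: (17, 6, 1, 4, 12, 17).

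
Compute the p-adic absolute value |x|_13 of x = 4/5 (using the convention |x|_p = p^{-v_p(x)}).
|4/5|_13 = 1

Step 1 — compute v_13(x) by factoring powers of 13 out of the numerator and denominator: v_13(4/5) = 0. Step 2 — apply |x|_p = p^{-v_p(x)} = 13^{0} = 1.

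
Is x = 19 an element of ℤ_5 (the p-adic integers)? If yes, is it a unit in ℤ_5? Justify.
x ∈ ℤ_5^× (unit); v_5(x) = 0

ℤ_5 = {x ∈ ℚ_5 : v_5(x) ≥ 0} and ℤ_5^× = {x ∈ ℤ_5 : v_5(x) = 0}. Here v_5(19) = v_5(num) − v_5(den) = 0; compare against these criteria.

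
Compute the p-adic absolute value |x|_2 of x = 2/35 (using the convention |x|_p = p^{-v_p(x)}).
|2/35|_2 = 1/2

Step 1 — compute v_2(x) by factoring powers of 2 out of the numerator and denominator: v_2(2/35) = 1. Step 2 — apply |x|_p = p^{-v_p(x)} = 2^{-1} = 1/2.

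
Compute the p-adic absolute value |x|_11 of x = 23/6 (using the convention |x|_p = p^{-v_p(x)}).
|23/6|_11 = 1

Step 1 — compute v_11(x) by factoring powers of 11 out of the numerator and denominator: v_11(23/6) = 0. Step 2 — apply |x|_p = p^{-v_p(x)} = 11^{0} = 1.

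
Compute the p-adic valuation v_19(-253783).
v_19(-253783) = 3

v_19(n) is the largest exponent k such that 19^k divides n. Factor out: -253783 = -19^3 · 37. (Sign doesn't affect v_p.) So v_19(-253783) = 3.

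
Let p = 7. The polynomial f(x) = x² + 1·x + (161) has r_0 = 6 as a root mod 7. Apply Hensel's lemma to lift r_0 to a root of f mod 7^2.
r_1 = 13 (mod 49)

Hensel: r_{i+1} = r_i − f(r_i)·(f′(r_i))^{-1} mod 7^{i+2}, f′(x) = 2x + 1. Iterate:
  r_0 = 6 (mod 7)
  r_1 = 13 (mod 49)
Final: r = 13 satisfies f(r) ≡ 0 mod 7^2.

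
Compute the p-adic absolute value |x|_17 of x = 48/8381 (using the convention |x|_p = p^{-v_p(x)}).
|48/8381|_17 = 289

Step 1 — compute v_17(x) by factoring powers of 17 out of the numerator and denominator: v_17(48/8381) = -2. Step 2 — apply |x|_p = p^{-v_p(x)} = 17^{2} = 289.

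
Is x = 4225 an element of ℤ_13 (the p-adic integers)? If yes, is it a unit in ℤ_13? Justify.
x ∈ ℤ_13 but not a unit; v_13(x) = 2 > 0

ℤ_13 = {x ∈ ℚ_13 : v_13(x) ≥ 0} and ℤ_13^× = {x ∈ ℤ_13 : v_13(x) = 0}. Here v_13(4225) = v_13(num) − v_13(den) = 2; compare against these criteria.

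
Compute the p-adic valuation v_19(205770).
v_19(205770) = 3

v_19(n) is the largest exponent k such that 19^k divides n. Factor out: 205770 = 19^3 · 30. (Sign doesn't affect v_p.) So v_19(205770) = 3.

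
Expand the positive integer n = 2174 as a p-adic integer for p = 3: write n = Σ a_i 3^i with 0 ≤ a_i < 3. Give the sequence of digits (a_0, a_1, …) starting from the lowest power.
(a_0, a_1, …) = (2, 1, 1, 2, 2, 2, 2)

Repeated division by 3 gives the digits low-to-high: 2174 = 2 + 1·3^1 + 1·3^2 + 2·3^3 + 2·3^4 + 2·3^5 + 2·3^6. Digit sequence: (2, 1, 1, 2, 2, 2, 2).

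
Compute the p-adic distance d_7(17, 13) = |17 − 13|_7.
d_7(17, 13) = 1

Step 1 — x − y = 17 − 13 = 4. Step 2 — v_7(4) = 0 (factor: 4 = (7^0 · 4); the sign does not affect v_p). Step 3 — |x − y|_7 = 7^{0} = 1.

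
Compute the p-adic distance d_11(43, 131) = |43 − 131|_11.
d_11(43, 131) = 1/11

Step 1 — x − y = 43 − 131 = -88. Step 2 — v_11(-88) = 1 (factor: -88 = −(11^1 · 8); the sign does not affect v_p). Step 3 — |x − y|_11 = 11^{-1} = 1/11.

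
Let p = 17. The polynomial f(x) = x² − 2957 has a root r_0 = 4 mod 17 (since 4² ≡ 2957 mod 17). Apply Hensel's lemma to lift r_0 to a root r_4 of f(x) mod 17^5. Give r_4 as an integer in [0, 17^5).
r_4 = 995796 (mod 1419857)

Hensel's recurrence: r_{i+1} = r_i − f(r_i)·(f′(r_i))^{-1} mod 17^{i+2}, with f′(x) = 2x. Iterate:
  r_0 = 4 (mod 17)
  r_1 = 191 (mod 289)
  r_2 = 3370 (mod 4913)
  r_3 = 77065 (mod 83521)
  r_4 = 995796 (mod 1419857)
Final: r_4 = 995796, and one checks f(r_4) ≡ 0 mod 17^5.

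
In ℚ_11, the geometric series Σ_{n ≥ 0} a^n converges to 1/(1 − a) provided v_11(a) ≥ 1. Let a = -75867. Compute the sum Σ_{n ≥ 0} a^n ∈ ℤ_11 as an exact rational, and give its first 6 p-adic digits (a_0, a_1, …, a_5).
Σ a^n = 1/(1 − a) = 1/75868;  first 6 digits = (1, 0, 0, 9, 5, 10)

v_11(a) = 3 ≥ 1, so the series converges in ℤ_11 to 1/(1 − a) = 1/(1 − (-75867)) = 1/75868. Expand this rational in ℤ_11: compute digits iteratively via d_i = x_i mod 11, x_{i+1} = (x_i − d_i)/11. The first 6 digits are (1, 0, 0, 9, 5, 10).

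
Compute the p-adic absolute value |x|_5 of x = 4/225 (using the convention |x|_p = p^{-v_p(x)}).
|4/225|_5 = 25

Step 1 — compute v_5(x) by factoring powers of 5 out of the numerator and denominator: v_5(4/225) = -2. Step 2 — apply |x|_p = p^{-v_p(x)} = 5^{2} = 25.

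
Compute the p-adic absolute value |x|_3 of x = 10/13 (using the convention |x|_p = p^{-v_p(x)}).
|10/13|_3 = 1

Step 1 — compute v_3(x) by factoring powers of 3 out of the numerator and denominator: v_3(10/13) = 0. Step 2 — apply |x|_p = p^{-v_p(x)} = 3^{0} = 1.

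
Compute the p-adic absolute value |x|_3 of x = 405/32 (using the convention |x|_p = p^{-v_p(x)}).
|405/32|_3 = 1/81

Step 1 — compute v_3(x) by factoring powers of 3 out of the numerator and denominator: v_3(405/32) = 4. Step 2 — apply |x|_p = p^{-v_p(x)} = 3^{-4} = 1/81.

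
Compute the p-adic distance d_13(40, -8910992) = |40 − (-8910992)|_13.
d_13(40, -8910992) = 1/371293

Step 1 — x − y = 40 − (-8910992) = 8911032. Step 2 — v_13(8911032) = 5 (factor: 8911032 = (13^5 · 24); the sign does not affect v_p). Step 3 — |x − y|_13 = 13^{-5} = 1/371293.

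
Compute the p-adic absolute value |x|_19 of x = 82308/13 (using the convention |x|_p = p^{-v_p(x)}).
|82308/13|_19 = 1/6859

Step 1 — compute v_19(x) by factoring powers of 19 out of the numerator and denominator: v_19(82308/13) = 3. Step 2 — apply |x|_p = p^{-v_p(x)} = 19^{-3} = 1/6859.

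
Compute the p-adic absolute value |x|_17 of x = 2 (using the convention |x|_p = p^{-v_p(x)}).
|2|_17 = 1

Step 1 — compute v_17(x) by factoring powers of 17 out of the numerator and denominator: v_17(2) = 0. Step 2 — apply |x|_p = p^{-v_p(x)} = 17^{0} = 1.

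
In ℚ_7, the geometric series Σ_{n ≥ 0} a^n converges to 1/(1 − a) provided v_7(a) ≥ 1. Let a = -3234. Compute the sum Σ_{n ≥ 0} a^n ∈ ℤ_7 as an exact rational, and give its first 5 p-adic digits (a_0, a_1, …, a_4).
Σ a^n = 1/(1 − a) = 1/3235;  first 5 digits = (1, 0, 4, 4, 0)

v_7(a) = 2 ≥ 1, so the series converges in ℤ_7 to 1/(1 − a) = 1/(1 − (-3234)) = 1/3235. Expand this rational in ℤ_7: compute digits iteratively via d_i = x_i mod 7, x_{i+1} = (x_i − d_i)/7. The first 5 digits are (1, 0, 4, 4, 0).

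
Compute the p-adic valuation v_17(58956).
v_17(58956) = 3

v_17(n) is the largest exponent k such that 17^k divides n. Factor out: 58956 = 17^3 · 12. (Sign doesn't affect v_p.) So v_17(58956) = 3.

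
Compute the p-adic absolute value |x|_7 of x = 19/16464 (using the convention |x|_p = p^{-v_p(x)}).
|19/16464|_7 = 343

Step 1 — compute v_7(x) by factoring powers of 7 out of the numerator and denominator: v_7(19/16464) = -3. Step 2 — apply |x|_p = p^{-v_p(x)} = 7^{3} = 343.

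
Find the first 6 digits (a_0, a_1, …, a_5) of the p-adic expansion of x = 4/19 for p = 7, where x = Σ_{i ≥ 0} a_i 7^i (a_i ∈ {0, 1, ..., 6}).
(a_0, …, a_5) = (5, 3, 5, 4, 3, 5)

v_7(4/19) = 0 (numerator and denominator both coprime to 7), so x ∈ ℤ_7^×. Compute digits iteratively via a_i = x_i mod 7, x_{i+1} = (x_i − a_i)/7, with x_0 = x:
  x_0 = 4/19;  a_0 = 5;  x_1 = (x_0 − 5)/7 = -13/19
  x_1 = -13/19;  a_1 = 3;  x_2 = (x_1 − 3)/7 = -10/19
  x_2 = -10/19;  a_2 = 5;  x_3 = (x_2 − 5)/7 = -15/19
  x_3 = -15/19;  a_3 = 4;  x_4 = (x_3 − 4)/7 = -13/19
  x_4 = -13/19;  a_4 = 3;  x_5 = (x_4 − 3)/7 = -10/19
  x_5 = -10/19;  a_5 = 5;  x_6 = (x_5 − 5)/7 = -15/19
Digits: (5, 3, 5, 4, 3, 5).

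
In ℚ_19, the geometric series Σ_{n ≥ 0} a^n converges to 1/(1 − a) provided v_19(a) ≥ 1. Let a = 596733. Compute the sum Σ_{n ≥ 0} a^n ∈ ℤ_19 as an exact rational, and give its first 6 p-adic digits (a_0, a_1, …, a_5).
Σ a^n = 1/(1 − a) = -1/596732;  first 6 digits = (1, 0, 0, 11, 4, 0)

v_19(a) = 3 ≥ 1, so the series converges in ℤ_19 to 1/(1 − a) = 1/(1 − 596733) = -1/596732. Expand this rational in ℤ_19: compute digits iteratively via d_i = x_i mod 19, x_{i+1} = (x_i − d_i)/19. The first 6 digits are (1, 0, 0, 11, 4, 0).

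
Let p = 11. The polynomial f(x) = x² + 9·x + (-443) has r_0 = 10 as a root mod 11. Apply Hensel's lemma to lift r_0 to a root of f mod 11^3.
r_2 = 945 (mod 1331)

Hensel: r_{i+1} = r_i − f(r_i)·(f′(r_i))^{-1} mod 11^{i+2}, f′(x) = 2x + 9. Iterate:
  r_0 = 10 (mod 11)
  r_1 = 98 (mod 121)
  r_2 = 945 (mod 1331)
Final: r = 945 satisfies f(r) ≡ 0 mod 11^3.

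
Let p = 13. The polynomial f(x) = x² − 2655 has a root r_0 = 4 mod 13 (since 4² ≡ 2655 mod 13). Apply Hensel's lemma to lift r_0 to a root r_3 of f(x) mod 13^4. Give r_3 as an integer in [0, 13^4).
r_3 = 11847 (mod 28561)

Hensel's recurrence: r_{i+1} = r_i − f(r_i)·(f′(r_i))^{-1} mod 13^{i+2}, with f′(x) = 2x. Iterate:
  r_0 = 4 (mod 13)
  r_1 = 17 (mod 169)
  r_2 = 862 (mod 2197)
  r_3 = 11847 (mod 28561)
Final: r_3 = 11847, and one checks f(r_3) ≡ 0 mod 13^4.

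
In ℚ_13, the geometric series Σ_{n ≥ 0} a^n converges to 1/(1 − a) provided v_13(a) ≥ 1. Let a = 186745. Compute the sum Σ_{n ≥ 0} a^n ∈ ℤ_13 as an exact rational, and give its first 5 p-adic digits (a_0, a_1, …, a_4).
Σ a^n = 1/(1 − a) = -1/186744;  first 5 digits = (1, 0, 0, 7, 6)

v_13(a) = 3 ≥ 1, so the series converges in ℤ_13 to 1/(1 − a) = 1/(1 − 186745) = -1/186744. Expand this rational in ℤ_13: compute digits iteratively via d_i = x_i mod 13, x_{i+1} = (x_i − d_i)/13. The first 5 digits are (1, 0, 0, 7, 6).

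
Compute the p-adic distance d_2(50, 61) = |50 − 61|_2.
d_2(50, 61) = 1

Step 1 — x − y = 50 − 61 = -11. Step 2 — v_2(-11) = 0 (factor: -11 = −(2^0 · 11); the sign does not affect v_p). Step 3 — |x − y|_2 = 2^{0} = 1.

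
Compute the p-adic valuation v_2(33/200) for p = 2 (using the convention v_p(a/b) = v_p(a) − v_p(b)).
v_2(33/200) = -3

Factor powers of 2 from the numerator and denominator of the reduced fraction: 33 = 2^0 · 33 and 200 = 2^3 · 25. Apply v_p(a/b) = v_p(a) − v_p(b): v_2(33/200) = 0 − 3 = -3.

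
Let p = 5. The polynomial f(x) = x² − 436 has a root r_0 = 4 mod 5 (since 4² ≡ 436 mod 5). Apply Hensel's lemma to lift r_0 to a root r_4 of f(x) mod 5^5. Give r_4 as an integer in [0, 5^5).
r_4 = 169 (mod 3125)

Hensel's recurrence: r_{i+1} = r_i − f(r_i)·(f′(r_i))^{-1} mod 5^{i+2}, with f′(x) = 2x. Iterate:
  r_0 = 4 (mod 5)
  r_1 = 19 (mod 25)
  r_2 = 44 (mod 125)
  r_3 = 169 (mod 625)
  r_4 = 169 (mod 3125)
Final: r_4 = 169, and one checks f(r_4) ≡ 0 mod 5^5.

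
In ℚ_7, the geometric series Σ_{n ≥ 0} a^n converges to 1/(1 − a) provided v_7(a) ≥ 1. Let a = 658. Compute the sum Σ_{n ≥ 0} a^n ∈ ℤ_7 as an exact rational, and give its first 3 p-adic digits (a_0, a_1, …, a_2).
Σ a^n = 1/(1 − a) = -1/657;  first 3 digits = (1, 3, 1)

v_7(a) = 1 ≥ 1, so the series converges in ℤ_7 to 1/(1 − a) = 1/(1 − 658) = -1/657. Expand this rational in ℤ_7: compute digits iteratively via d_i = x_i mod 7, x_{i+1} = (x_i − d_i)/7. The first 3 digits are (1, 3, 1).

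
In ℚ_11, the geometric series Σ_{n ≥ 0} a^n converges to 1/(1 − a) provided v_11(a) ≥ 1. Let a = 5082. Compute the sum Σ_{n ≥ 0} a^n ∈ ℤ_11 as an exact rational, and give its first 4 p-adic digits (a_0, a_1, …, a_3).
Σ a^n = 1/(1 − a) = -1/5081;  first 4 digits = (1, 0, 9, 3)

v_11(a) = 2 ≥ 1, so the series converges in ℤ_11 to 1/(1 − a) = 1/(1 − 5082) = -1/5081. Expand this rational in ℤ_11: compute digits iteratively via d_i = x_i mod 11, x_{i+1} = (x_i − d_i)/11. The first 4 digits are (1, 0, 9, 3).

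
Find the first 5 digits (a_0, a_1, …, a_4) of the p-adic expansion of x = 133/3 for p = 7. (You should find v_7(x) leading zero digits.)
(a_0, …, a_4) = (0, 4, 5, 4, 4)

v_7(133/3) = 1, so a_0 = ... = a_0 = 0. Factor out: x = 7^1 · u with u = 19/3 a unit in ℤ_7. Expand u iteratively via a_{v+i} = u_i mod 7, u_{i+1} = (u_i − a_{v+i})/7:
  u_0 = 19/3;  a_1 = 4;  u_1 = (u_0 − 4)/7 = 1/3
  u_1 = 1/3;  a_2 = 5;  u_2 = (u_1 − 5)/7 = -2/3
  u_2 = -2/3;  a_3 = 4;  u_3 = (u_2 − 4)/7 = -2/3
  u_3 = -2/3;  a_4 = 4;  u_4 = (u_3 − 4)/7 = -2/3
Digits: (0, 4, 5, 4, 4).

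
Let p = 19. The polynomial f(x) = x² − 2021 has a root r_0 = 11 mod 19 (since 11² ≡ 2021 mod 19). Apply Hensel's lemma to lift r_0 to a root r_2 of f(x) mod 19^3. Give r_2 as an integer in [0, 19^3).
r_2 = 3412 (mod 6859)

Hensel's recurrence: r_{i+1} = r_i − f(r_i)·(f′(r_i))^{-1} mod 19^{i+2}, with f′(x) = 2x. Iterate:
  r_0 = 11 (mod 19)
  r_1 = 163 (mod 361)
  r_2 = 3412 (mod 6859)
Final: r_2 = 3412, and one checks f(r_2) ≡ 0 mod 19^3.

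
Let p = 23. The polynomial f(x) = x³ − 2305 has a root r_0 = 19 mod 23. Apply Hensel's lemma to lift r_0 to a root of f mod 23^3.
r_2 = 3032 (mod 12167)

Hensel: r_{i+1} = r_i − f(r_i)/f′(r_i) mod 23^{i+2}, where f′(x) = 3x². Iterate:
  r_0 = 19 (mod 23)
  r_1 = 387 (mod 529)
  r_2 = 3032 (mod 12167)
Final: r = 3032 with f(r) ≡ 0 mod 23^3.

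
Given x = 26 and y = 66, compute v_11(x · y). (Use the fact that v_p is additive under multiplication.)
v_11(1716) = 1

v_p(x) = 0 (factor: 26 = 11^0 · 26); v_p(y) = 1 (factor: 66 = 11^1 · 6). Additivity: v_p(xy) = v_p(x) + v_p(y) = 0 + 1 = 1. (Direct check: xy = 1716 = 11^1 · (156).)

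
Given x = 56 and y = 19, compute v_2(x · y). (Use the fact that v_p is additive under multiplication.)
v_2(1064) = 3

v_p(x) = 3 (factor: 56 = 2^3 · 7); v_p(y) = 0 (factor: 19 = 2^0 · 19). Additivity: v_p(xy) = v_p(x) + v_p(y) = 3 + 0 = 3. (Direct check: xy = 1064 = 2^3 · (133).)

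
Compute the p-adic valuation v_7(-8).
v_7(-8) = 0

v_7(n) is the largest exponent k such that 7^k divides n. Factor out: -8 = -7^0 · 8. (Sign doesn't affect v_p.) So v_7(-8) = 0.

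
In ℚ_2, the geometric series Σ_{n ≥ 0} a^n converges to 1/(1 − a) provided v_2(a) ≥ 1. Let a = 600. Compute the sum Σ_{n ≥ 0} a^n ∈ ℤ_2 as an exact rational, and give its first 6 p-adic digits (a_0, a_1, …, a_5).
Σ a^n = 1/(1 − a) = -1/599;  first 6 digits = (1, 0, 0, 1, 1, 0)

v_2(a) = 3 ≥ 1, so the series converges in ℤ_2 to 1/(1 − a) = 1/(1 − 600) = -1/599. Expand this rational in ℤ_2: compute digits iteratively via d_i = x_i mod 2, x_{i+1} = (x_i − d_i)/2. The first 6 digits are (1, 0, 0, 1, 1, 0).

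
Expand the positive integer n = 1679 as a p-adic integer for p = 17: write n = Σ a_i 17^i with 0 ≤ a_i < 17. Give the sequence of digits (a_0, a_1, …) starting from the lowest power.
(a_0, a_1, …) = (13, 13, 5)

Repeated division by 17 gives the digits low-to-high: 1679 = 13 + 13·17^1 + 5·17^2. Digit sequence: (13, 13, 5).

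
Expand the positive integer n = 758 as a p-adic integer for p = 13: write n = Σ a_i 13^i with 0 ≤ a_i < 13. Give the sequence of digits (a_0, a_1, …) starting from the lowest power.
(a_0, a_1, …) = (4, 6, 4)

Repeated division by 13 gives the digits low-to-high: 758 = 4 + 6·13^1 + 4·13^2. Digit sequence: (4, 6, 4).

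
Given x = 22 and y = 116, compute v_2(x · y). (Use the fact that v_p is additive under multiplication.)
v_2(2552) = 3

v_p(x) = 1 (factor: 22 = 2^1 · 11); v_p(y) = 2 (factor: 116 = 2^2 · 29). Additivity: v_p(xy) = v_p(x) + v_p(y) = 1 + 2 = 3. (Direct check: xy = 2552 = 2^3 · (319).)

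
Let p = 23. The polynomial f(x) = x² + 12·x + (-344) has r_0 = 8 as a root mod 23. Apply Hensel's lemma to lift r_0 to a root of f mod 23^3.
r_2 = 11577 (mod 12167)

Hensel: r_{i+1} = r_i − f(r_i)·(f′(r_i))^{-1} mod 23^{i+2}, f′(x) = 2x + 12. Iterate:
  r_0 = 8 (mod 23)
  r_1 = 468 (mod 529)
  r_2 = 11577 (mod 12167)
Final: r = 11577 satisfies f(r) ≡ 0 mod 23^3.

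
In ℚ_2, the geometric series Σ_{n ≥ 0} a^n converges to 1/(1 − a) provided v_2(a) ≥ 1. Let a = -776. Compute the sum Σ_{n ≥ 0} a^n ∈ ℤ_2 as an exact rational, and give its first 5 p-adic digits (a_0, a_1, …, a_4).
Σ a^n = 1/(1 − a) = 1/777;  first 5 digits = (1, 0, 0, 1, 1)

v_2(a) = 3 ≥ 1, so the series converges in ℤ_2 to 1/(1 − a) = 1/(1 − (-776)) = 1/777. Expand this rational in ℤ_2: compute digits iteratively via d_i = x_i mod 2, x_{i+1} = (x_i − d_i)/2. The first 5 digits are (1, 0, 0, 1, 1).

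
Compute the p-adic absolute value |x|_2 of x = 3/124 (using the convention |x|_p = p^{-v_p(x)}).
|3/124|_2 = 4

Step 1 — compute v_2(x) by factoring powers of 2 out of the numerator and denominator: v_2(3/124) = -2. Step 2 — apply |x|_p = p^{-v_p(x)} = 2^{2} = 4.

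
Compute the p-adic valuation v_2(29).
v_2(29) = 0

v_2(n) is the largest exponent k such that 2^k divides n. Factor out: 29 = 2^0 · 29. (Sign doesn't affect v_p.) So v_2(29) = 0.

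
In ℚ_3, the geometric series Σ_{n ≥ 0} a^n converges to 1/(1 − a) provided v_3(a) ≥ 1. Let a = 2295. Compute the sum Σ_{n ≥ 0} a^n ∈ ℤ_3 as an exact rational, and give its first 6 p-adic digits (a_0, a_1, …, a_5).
Σ a^n = 1/(1 − a) = -1/2294;  first 6 digits = (1, 0, 0, 1, 1, 0)

v_3(a) = 3 ≥ 1, so the series converges in ℤ_3 to 1/(1 − a) = 1/(1 − 2295) = -1/2294. Expand this rational in ℤ_3: compute digits iteratively via d_i = x_i mod 3, x_{i+1} = (x_i − d_i)/3. The first 6 digits are (1, 0, 0, 1, 1, 0).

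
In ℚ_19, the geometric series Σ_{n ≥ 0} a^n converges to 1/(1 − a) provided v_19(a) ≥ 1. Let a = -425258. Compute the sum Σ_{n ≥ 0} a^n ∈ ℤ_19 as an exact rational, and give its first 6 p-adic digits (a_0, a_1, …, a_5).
Σ a^n = 1/(1 − a) = 1/425259;  first 6 digits = (1, 0, 0, 14, 15, 18)

v_19(a) = 3 ≥ 1, so the series converges in ℤ_19 to 1/(1 − a) = 1/(1 − (-425258)) = 1/425259. Expand this rational in ℤ_19: compute digits iteratively via d_i = x_i mod 19, x_{i+1} = (x_i − d_i)/19. The first 6 digits are (1, 0, 0, 14, 15, 18).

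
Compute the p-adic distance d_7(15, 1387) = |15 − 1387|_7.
d_7(15, 1387) = 1/343

Step 1 — x − y = 15 − 1387 = -1372. Step 2 — v_7(-1372) = 3 (factor: -1372 = −(7^3 · 4); the sign does not affect v_p). Step 3 — |x − y|_7 = 7^{-3} = 1/343.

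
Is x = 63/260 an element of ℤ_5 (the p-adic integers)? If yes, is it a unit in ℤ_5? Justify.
x ∉ ℤ_5 (v_5(x) = -1 < 0)

ℤ_5 = {x ∈ ℚ_5 : v_5(x) ≥ 0} and ℤ_5^× = {x ∈ ℤ_5 : v_5(x) = 0}. Here v_5(63/260) = v_5(num) − v_5(den) = -1; compare against these criteria.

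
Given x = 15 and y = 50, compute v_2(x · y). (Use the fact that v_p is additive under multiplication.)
v_2(750) = 1

v_p(x) = 0 (factor: 15 = 2^0 · 15); v_p(y) = 1 (factor: 50 = 2^1 · 25). Additivity: v_p(xy) = v_p(x) + v_p(y) = 0 + 1 = 1. (Direct check: xy = 750 = 2^1 · (375).)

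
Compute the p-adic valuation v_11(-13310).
v_11(-13310) = 3

v_11(n) is the largest exponent k such that 11^k divides n. Factor out: -13310 = -11^3 · 10. (Sign doesn't affect v_p.) So v_11(-13310) = 3.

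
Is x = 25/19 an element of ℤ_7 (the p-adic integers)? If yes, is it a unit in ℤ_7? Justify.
x ∈ ℤ_7^× (unit); v_7(x) = 0

ℤ_7 = {x ∈ ℚ_7 : v_7(x) ≥ 0} and ℤ_7^× = {x ∈ ℤ_7 : v_7(x) = 0}. Here v_7(25/19) = v_7(num) − v_7(den) = 0; compare against these criteria.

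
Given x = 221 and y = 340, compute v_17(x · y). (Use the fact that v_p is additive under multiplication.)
v_17(75140) = 2

v_p(x) = 1 (factor: 221 = 17^1 · 13); v_p(y) = 1 (factor: 340 = 17^1 · 20). Additivity: v_p(xy) = v_p(x) + v_p(y) = 1 + 1 = 2. (Direct check: xy = 75140 = 17^2 · (260).)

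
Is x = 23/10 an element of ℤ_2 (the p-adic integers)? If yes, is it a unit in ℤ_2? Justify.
x ∉ ℤ_2 (v_2(x) = -1 < 0)

ℤ_2 = {x ∈ ℚ_2 : v_2(x) ≥ 0} and ℤ_2^× = {x ∈ ℤ_2 : v_2(x) = 0}. Here v_2(23/10) = v_2(num) − v_2(den) = -1; compare against these criteria.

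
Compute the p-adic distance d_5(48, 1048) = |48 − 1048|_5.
d_5(48, 1048) = 1/125

Step 1 — x − y = 48 − 1048 = -1000. Step 2 — v_5(-1000) = 3 (factor: -1000 = −(5^3 · 8); the sign does not affect v_p). Step 3 — |x − y|_5 = 5^{-3} = 1/125.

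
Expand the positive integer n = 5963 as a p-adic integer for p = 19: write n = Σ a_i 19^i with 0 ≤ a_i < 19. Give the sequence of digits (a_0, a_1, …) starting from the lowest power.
(a_0, a_1, …) = (16, 9, 16)

Repeated division by 19 gives the digits low-to-high: 5963 = 16 + 9·19^1 + 16·19^2. Digit sequence: (16, 9, 16).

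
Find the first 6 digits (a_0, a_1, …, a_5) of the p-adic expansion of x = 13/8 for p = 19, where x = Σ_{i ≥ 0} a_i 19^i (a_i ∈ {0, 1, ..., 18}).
(a_0, …, a_5) = (4, 7, 2, 7, 2, 7)

v_19(13/8) = 0 (numerator and denominator both coprime to 19), so x ∈ ℤ_19^×. Compute digits iteratively via a_i = x_i mod 19, x_{i+1} = (x_i − a_i)/19, with x_0 = x:
  x_0 = 13/8;  a_0 = 4;  x_1 = (x_0 − 4)/19 = -1/8
  x_1 = -1/8;  a_1 = 7;  x_2 = (x_1 − 7)/19 = -3/8
  x_2 = -3/8;  a_2 = 2;  x_3 = (x_2 − 2)/19 = -1/8
  x_3 = -1/8;  a_3 = 7;  x_4 = (x_3 − 7)/19 = -3/8
  x_4 = -3/8;  a_4 = 2;  x_5 = (x_4 − 2)/19 = -1/8
  x_5 = -1/8;  a_5 = 7;  x_6 = (x_5 − 7)/19 = -3/8
Digits: (4, 7, 2, 7, 2, 7).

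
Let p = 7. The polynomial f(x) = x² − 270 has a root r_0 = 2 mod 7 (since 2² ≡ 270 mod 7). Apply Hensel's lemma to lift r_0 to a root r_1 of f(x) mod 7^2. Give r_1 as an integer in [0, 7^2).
r_1 = 44 (mod 49)

Hensel's recurrence: r_{i+1} = r_i − f(r_i)·(f′(r_i))^{-1} mod 7^{i+2}, with f′(x) = 2x. Iterate:
  r_0 = 2 (mod 7)
  r_1 = 44 (mod 49)
Final: r_1 = 44, and one checks f(r_1) ≡ 0 mod 7^2.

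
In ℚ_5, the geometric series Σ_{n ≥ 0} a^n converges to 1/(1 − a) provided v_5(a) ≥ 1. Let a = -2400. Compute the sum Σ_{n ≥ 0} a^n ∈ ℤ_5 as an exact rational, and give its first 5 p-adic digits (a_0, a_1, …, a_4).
Σ a^n = 1/(1 − a) = 1/2401;  first 5 digits = (1, 0, 4, 0, 2)

v_5(a) = 2 ≥ 1, so the series converges in ℤ_5 to 1/(1 − a) = 1/(1 − (-2400)) = 1/2401. Expand this rational in ℤ_5: compute digits iteratively via d_i = x_i mod 5, x_{i+1} = (x_i − d_i)/5. The first 5 digits are (1, 0, 4, 0, 2).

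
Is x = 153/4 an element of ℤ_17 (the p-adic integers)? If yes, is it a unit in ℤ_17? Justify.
x ∈ ℤ_17 but not a unit; v_17(x) = 1 > 0

ℤ_17 = {x ∈ ℚ_17 : v_17(x) ≥ 0} and ℤ_17^× = {x ∈ ℤ_17 : v_17(x) = 0}. Here v_17(153/4) = v_17(num) − v_17(den) = 1; compare against these criteria.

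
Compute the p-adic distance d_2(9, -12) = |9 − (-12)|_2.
d_2(9, -12) = 1

Step 1 — x − y = 9 − (-12) = 21. Step 2 — v_2(21) = 0 (factor: 21 = (2^0 · 21); the sign does not affect v_p). Step 3 — |x − y|_2 = 2^{0} = 1.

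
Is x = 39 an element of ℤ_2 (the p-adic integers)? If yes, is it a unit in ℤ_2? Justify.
x ∈ ℤ_2^× (unit); v_2(x) = 0

ℤ_2 = {x ∈ ℚ_2 : v_2(x) ≥ 0} and ℤ_2^× = {x ∈ ℤ_2 : v_2(x) = 0}. Here v_2(39) = v_2(num) − v_2(den) = 0; compare against these criteria.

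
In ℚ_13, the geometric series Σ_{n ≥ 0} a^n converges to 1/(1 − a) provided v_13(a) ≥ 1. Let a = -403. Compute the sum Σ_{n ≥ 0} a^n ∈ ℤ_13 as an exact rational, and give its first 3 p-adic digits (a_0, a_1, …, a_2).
Σ a^n = 1/(1 − a) = 1/404;  first 3 digits = (1, 8, 9)

v_13(a) = 1 ≥ 1, so the series converges in ℤ_13 to 1/(1 − a) = 1/(1 − (-403)) = 1/404. Expand this rational in ℤ_13: compute digits iteratively via d_i = x_i mod 13, x_{i+1} = (x_i − d_i)/13. The first 3 digits are (1, 8, 9).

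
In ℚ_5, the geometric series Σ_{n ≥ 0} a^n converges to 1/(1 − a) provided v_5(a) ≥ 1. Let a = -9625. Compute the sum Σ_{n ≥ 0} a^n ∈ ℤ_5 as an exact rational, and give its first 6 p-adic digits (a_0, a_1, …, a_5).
Σ a^n = 1/(1 − a) = 1/9626;  first 6 digits = (1, 0, 0, 3, 4, 1)

v_5(a) = 3 ≥ 1, so the series converges in ℤ_5 to 1/(1 − a) = 1/(1 − (-9625)) = 1/9626. Expand this rational in ℤ_5: compute digits iteratively via d_i = x_i mod 5, x_{i+1} = (x_i − d_i)/5. The first 6 digits are (1, 0, 0, 3, 4, 1).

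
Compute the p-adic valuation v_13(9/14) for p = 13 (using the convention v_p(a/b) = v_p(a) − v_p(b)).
v_13(9/14) = 0

Factor powers of 13 from the numerator and denominator of the reduced fraction: 9 = 13^0 · 9 and 14 = 13^0 · 14. Apply v_p(a/b) = v_p(a) − v_p(b): v_13(9/14) = 0 − 0 = 0.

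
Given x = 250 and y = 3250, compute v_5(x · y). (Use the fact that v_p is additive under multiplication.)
v_5(812500) = 6

v_p(x) = 3 (factor: 250 = 5^3 · 2); v_p(y) = 3 (factor: 3250 = 5^3 · 26). Additivity: v_p(xy) = v_p(x) + v_p(y) = 3 + 3 = 6. (Direct check: xy = 812500 = 5^6 · (52).)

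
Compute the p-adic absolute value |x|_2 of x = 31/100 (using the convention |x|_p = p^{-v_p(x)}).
|31/100|_2 = 4

Step 1 — compute v_2(x) by factoring powers of 2 out of the numerator and denominator: v_2(31/100) = -2. Step 2 — apply |x|_p = p^{-v_p(x)} = 2^{2} = 4.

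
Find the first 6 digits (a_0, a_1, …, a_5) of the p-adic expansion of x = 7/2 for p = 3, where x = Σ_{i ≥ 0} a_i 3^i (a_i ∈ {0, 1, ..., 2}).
(a_0, …, a_5) = (2, 2, 1, 1, 1, 1)

v_3(7/2) = 0 (numerator and denominator both coprime to 3), so x ∈ ℤ_3^×. Compute digits iteratively via a_i = x_i mod 3, x_{i+1} = (x_i − a_i)/3, with x_0 = x:
  x_0 = 7/2;  a_0 = 2;  x_1 = (x_0 − 2)/3 = 1/2
  x_1 = 1/2;  a_1 = 2;  x_2 = (x_1 − 2)/3 = -1/2
  x_2 = -1/2;  a_2 = 1;  x_3 = (x_2 − 1)/3 = -1/2
  x_3 = -1/2;  a_3 = 1;  x_4 = (x_3 − 1)/3 = -1/2
  x_4 = -1/2;  a_4 = 1;  x_5 = (x_4 − 1)/3 = -1/2
  x_5 = -1/2;  a_5 = 1;  x_6 = (x_5 − 1)/3 = -1/2
Digits: (2, 2, 1, 1, 1, 1).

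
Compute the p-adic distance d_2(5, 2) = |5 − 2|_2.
d_2(5, 2) = 1

Step 1 — x − y = 5 − 2 = 3. Step 2 — v_2(3) = 0 (factor: 3 = (2^0 · 3); the sign does not affect v_p). Step 3 — |x − y|_2 = 2^{0} = 1.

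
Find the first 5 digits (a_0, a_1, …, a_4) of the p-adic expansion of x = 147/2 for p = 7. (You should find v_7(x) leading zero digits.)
(a_0, …, a_4) = (0, 0, 5, 3, 3)

v_7(147/2) = 2, so a_0 = ... = a_1 = 0. Factor out: x = 7^2 · u with u = 3/2 a unit in ℤ_7. Expand u iteratively via a_{v+i} = u_i mod 7, u_{i+1} = (u_i − a_{v+i})/7:
  u_0 = 3/2;  a_2 = 5;  u_1 = (u_0 − 5)/7 = -1/2
  u_1 = -1/2;  a_3 = 3;  u_2 = (u_1 − 3)/7 = -1/2
  u_2 = -1/2;  a_4 = 3;  u_3 = (u_2 − 3)/7 = -1/2
Digits: (0, 0, 5, 3, 3).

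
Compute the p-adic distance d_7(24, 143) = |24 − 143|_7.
d_7(24, 143) = 1/7

Step 1 — x − y = 24 − 143 = -119. Step 2 — v_7(-119) = 1 (factor: -119 = −(7^1 · 17); the sign does not affect v_p). Step 3 — |x − y|_7 = 7^{-1} = 1/7.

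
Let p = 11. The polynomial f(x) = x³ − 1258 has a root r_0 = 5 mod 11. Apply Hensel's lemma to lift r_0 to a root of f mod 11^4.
r_3 = 6880 (mod 14641)

Hensel: r_{i+1} = r_i − f(r_i)/f′(r_i) mod 11^{i+2}, where f′(x) = 3x². Iterate:
  r_0 = 5 (mod 11)
  r_1 = 104 (mod 121)
  r_2 = 225 (mod 1331)
  r_3 = 6880 (mod 14641)
Final: r = 6880 with f(r) ≡ 0 mod 11^4.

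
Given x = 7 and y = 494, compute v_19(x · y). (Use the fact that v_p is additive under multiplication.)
v_19(3458) = 1

v_p(x) = 0 (factor: 7 = 19^0 · 7); v_p(y) = 1 (factor: 494 = 19^1 · 26). Additivity: v_p(xy) = v_p(x) + v_p(y) = 0 + 1 = 1. (Direct check: xy = 3458 = 19^1 · (182).)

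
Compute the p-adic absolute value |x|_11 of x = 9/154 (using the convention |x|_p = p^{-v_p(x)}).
|9/154|_11 = 11

Step 1 — compute v_11(x) by factoring powers of 11 out of the numerator and denominator: v_11(9/154) = -1. Step 2 — apply |x|_p = p^{-v_p(x)} = 11^{1} = 11.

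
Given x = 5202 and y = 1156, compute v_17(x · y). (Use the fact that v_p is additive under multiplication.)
v_17(6013512) = 4

v_p(x) = 2 (factor: 5202 = 17^2 · 18); v_p(y) = 2 (factor: 1156 = 17^2 · 4). Additivity: v_p(xy) = v_p(x) + v_p(y) = 2 + 2 = 4. (Direct check: xy = 6013512 = 17^4 · (72).)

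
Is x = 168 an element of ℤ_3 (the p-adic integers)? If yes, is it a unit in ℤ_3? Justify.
x ∈ ℤ_3 but not a unit; v_3(x) = 1 > 0

ℤ_3 = {x ∈ ℚ_3 : v_3(x) ≥ 0} and ℤ_3^× = {x ∈ ℤ_3 : v_3(x) = 0}. Here v_3(168) = v_3(num) − v_3(den) = 1; compare against these criteria.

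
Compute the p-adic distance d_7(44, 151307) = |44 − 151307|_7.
d_7(44, 151307) = 1/16807

Step 1 — x − y = 44 − 151307 = -151263. Step 2 — v_7(-151263) = 5 (factor: -151263 = −(7^5 · 9); the sign does not affect v_p). Step 3 — |x − y|_7 = 7^{-5} = 1/16807.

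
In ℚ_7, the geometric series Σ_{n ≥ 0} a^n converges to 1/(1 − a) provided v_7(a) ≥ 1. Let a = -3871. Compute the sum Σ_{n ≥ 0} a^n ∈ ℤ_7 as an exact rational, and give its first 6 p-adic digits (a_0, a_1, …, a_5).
Σ a^n = 1/(1 − a) = 1/3872;  first 6 digits = (1, 0, 5, 2, 2, 2)

v_7(a) = 2 ≥ 1, so the series converges in ℤ_7 to 1/(1 − a) = 1/(1 − (-3871)) = 1/3872. Expand this rational in ℤ_7: compute digits iteratively via d_i = x_i mod 7, x_{i+1} = (x_i − d_i)/7. The first 6 digits are (1, 0, 5, 2, 2, 2).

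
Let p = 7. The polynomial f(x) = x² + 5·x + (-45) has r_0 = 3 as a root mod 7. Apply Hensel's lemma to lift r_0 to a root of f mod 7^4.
r_3 = 780 (mod 2401)

Hensel: r_{i+1} = r_i − f(r_i)·(f′(r_i))^{-1} mod 7^{i+2}, f′(x) = 2x + 5. Iterate:
  r_0 = 3 (mod 7)
  r_1 = 45 (mod 49)
  r_2 = 94 (mod 343)
  r_3 = 780 (mod 2401)
Final: r = 780 satisfies f(r) ≡ 0 mod 7^4.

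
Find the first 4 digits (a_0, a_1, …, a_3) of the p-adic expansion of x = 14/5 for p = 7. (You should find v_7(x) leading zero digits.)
(a_0, …, a_3) = (0, 6, 2, 1)

v_7(14/5) = 1, so a_0 = ... = a_0 = 0. Factor out: x = 7^1 · u with u = 2/5 a unit in ℤ_7. Expand u iteratively via a_{v+i} = u_i mod 7, u_{i+1} = (u_i − a_{v+i})/7:
  u_0 = 2/5;  a_1 = 6;  u_1 = (u_0 − 6)/7 = -4/5
  u_1 = -4/5;  a_2 = 2;  u_2 = (u_1 − 2)/7 = -2/5
  u_2 = -2/5;  a_3 = 1;  u_3 = (u_2 − 1)/7 = -1/5
Digits: (0, 6, 2, 1).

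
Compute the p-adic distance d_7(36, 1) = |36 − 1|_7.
d_7(36, 1) = 1/7

Step 1 — x − y = 36 − 1 = 35. Step 2 — v_7(35) = 1 (factor: 35 = (7^1 · 5); the sign does not affect v_p). Step 3 — |x − y|_7 = 7^{-1} = 1/7.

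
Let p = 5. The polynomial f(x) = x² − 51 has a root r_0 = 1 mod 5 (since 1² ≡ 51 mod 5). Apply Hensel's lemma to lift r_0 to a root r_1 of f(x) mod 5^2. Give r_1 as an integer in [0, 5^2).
r_1 = 1 (mod 25)

Hensel's recurrence: r_{i+1} = r_i − f(r_i)·(f′(r_i))^{-1} mod 5^{i+2}, with f′(x) = 2x. Iterate:
  r_0 = 1 (mod 5)
  r_1 = 1 (mod 25)
Final: r_1 = 1, and one checks f(r_1) ≡ 0 mod 5^2.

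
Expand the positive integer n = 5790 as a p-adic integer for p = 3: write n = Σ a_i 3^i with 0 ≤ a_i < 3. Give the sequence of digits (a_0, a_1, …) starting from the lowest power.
(a_0, a_1, …) = (0, 1, 1, 1, 2, 2, 1, 2)

Repeated division by 3 gives the digits low-to-high: 5790 = 1·3^1 + 1·3^2 + 1·3^3 + 2·3^4 + 2·3^5 + 1·3^6 + 2·3^7. Digit sequence: (0, 1, 1, 1, 2, 2, 1, 2).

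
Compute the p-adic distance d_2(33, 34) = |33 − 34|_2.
d_2(33, 34) = 1

Step 1 — x − y = 33 − 34 = -1. Step 2 — v_2(-1) = 0 (factor: -1 = −(2^0 · 1); the sign does not affect v_p). Step 3 — |x − y|_2 = 2^{0} = 1.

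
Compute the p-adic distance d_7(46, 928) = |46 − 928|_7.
d_7(46, 928) = 1/49

Step 1 — x − y = 46 − 928 = -882. Step 2 — v_7(-882) = 2 (factor: -882 = −(7^2 · 18); the sign does not affect v_p). Step 3 — |x − y|_7 = 7^{-2} = 1/49.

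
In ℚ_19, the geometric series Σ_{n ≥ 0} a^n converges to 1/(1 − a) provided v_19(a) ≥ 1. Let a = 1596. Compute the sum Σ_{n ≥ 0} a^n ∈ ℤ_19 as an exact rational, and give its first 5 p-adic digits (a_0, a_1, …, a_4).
Σ a^n = 1/(1 − a) = -1/1595;  first 5 digits = (1, 8, 11, 9, 8)

v_19(a) = 1 ≥ 1, so the series converges in ℤ_19 to 1/(1 − a) = 1/(1 − 1596) = -1/1595. Expand this rational in ℤ_19: compute digits iteratively via d_i = x_i mod 19, x_{i+1} = (x_i − d_i)/19. The first 5 digits are (1, 8, 11, 9, 8).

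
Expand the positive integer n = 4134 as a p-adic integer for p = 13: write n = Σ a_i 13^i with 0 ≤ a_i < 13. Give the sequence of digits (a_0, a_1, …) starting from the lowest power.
(a_0, a_1, …) = (0, 6, 11, 1)

Repeated division by 13 gives the digits low-to-high: 4134 = 6·13^1 + 11·13^2 + 1·13^3. Digit sequence: (0, 6, 11, 1).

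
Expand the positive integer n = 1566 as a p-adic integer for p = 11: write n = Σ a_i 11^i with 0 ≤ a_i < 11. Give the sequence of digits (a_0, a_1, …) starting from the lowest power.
(a_0, a_1, …) = (4, 10, 1, 1)

Repeated division by 11 gives the digits low-to-high: 1566 = 4 + 10·11^1 + 1·11^2 + 1·11^3. Digit sequence: (4, 10, 1, 1).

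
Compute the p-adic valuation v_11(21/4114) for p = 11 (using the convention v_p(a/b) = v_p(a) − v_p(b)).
v_11(21/4114) = -2

Factor powers of 11 from the numerator and denominator of the reduced fraction: 21 = 11^0 · 21 and 4114 = 11^2 · 34. Apply v_p(a/b) = v_p(a) − v_p(b): v_11(21/4114) = 0 − 2 = -2.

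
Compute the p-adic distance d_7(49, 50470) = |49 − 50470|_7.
d_7(49, 50470) = 1/16807

Step 1 — x − y = 49 − 50470 = -50421. Step 2 — v_7(-50421) = 5 (factor: -50421 = −(7^5 · 3); the sign does not affect v_p). Step 3 — |x − y|_7 = 7^{-5} = 1/16807.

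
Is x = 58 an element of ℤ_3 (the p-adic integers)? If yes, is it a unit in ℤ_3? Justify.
x ∈ ℤ_3^× (unit); v_3(x) = 0

ℤ_3 = {x ∈ ℚ_3 : v_3(x) ≥ 0} and ℤ_3^× = {x ∈ ℤ_3 : v_3(x) = 0}. Here v_3(58) = v_3(num) − v_3(den) = 0; compare against these criteria.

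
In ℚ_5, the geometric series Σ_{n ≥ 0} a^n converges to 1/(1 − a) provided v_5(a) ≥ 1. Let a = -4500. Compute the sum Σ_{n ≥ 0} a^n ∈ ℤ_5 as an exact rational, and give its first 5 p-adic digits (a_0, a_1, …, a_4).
Σ a^n = 1/(1 − a) = 1/4501;  first 5 digits = (1, 0, 0, 4, 2)

v_5(a) = 3 ≥ 1, so the series converges in ℤ_5 to 1/(1 − a) = 1/(1 − (-4500)) = 1/4501. Expand this rational in ℤ_5: compute digits iteratively via d_i = x_i mod 5, x_{i+1} = (x_i − d_i)/5. The first 5 digits are (1, 0, 0, 4, 2).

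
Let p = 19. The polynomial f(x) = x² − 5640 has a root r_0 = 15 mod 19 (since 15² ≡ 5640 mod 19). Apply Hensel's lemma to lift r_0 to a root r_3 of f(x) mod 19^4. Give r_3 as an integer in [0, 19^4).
r_3 = 65356 (mod 130321)

Hensel's recurrence: r_{i+1} = r_i − f(r_i)·(f′(r_i))^{-1} mod 19^{i+2}, with f′(x) = 2x. Iterate:
  r_0 = 15 (mod 19)
  r_1 = 15 (mod 361)
  r_2 = 3625 (mod 6859)
  r_3 = 65356 (mod 130321)
Final: r_3 = 65356, and one checks f(r_3) ≡ 0 mod 19^4.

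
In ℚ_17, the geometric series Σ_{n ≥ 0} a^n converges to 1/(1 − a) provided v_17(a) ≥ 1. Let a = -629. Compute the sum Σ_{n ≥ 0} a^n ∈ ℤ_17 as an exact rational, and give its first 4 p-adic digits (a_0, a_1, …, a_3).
Σ a^n = 1/(1 − a) = 1/630;  first 4 digits = (1, 14, 6, 2)

v_17(a) = 1 ≥ 1, so the series converges in ℤ_17 to 1/(1 − a) = 1/(1 − (-629)) = 1/630. Expand this rational in ℤ_17: compute digits iteratively via d_i = x_i mod 17, x_{i+1} = (x_i − d_i)/17. The first 4 digits are (1, 14, 6, 2).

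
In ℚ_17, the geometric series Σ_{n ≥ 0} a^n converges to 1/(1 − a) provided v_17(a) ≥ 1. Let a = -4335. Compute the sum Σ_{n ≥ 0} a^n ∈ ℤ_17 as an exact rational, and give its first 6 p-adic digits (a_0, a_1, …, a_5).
Σ a^n = 1/(1 − a) = 1/4336;  first 6 digits = (1, 0, 2, 16, 3, 13)

v_17(a) = 2 ≥ 1, so the series converges in ℤ_17 to 1/(1 − a) = 1/(1 − (-4335)) = 1/4336. Expand this rational in ℤ_17: compute digits iteratively via d_i = x_i mod 17, x_{i+1} = (x_i − d_i)/17. The first 6 digits are (1, 0, 2, 16, 3, 13).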